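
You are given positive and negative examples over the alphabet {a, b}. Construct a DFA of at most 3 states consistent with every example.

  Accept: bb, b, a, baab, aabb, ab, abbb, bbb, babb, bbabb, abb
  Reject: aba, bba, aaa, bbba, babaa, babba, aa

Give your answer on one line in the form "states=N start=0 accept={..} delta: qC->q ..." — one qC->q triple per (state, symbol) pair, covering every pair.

Fold the examples into a partial DFA from state 0: repeatedly fix the first undefined (state, symbol) met by the shortest-then-alphabetical prefix, trying targets in increasing order and rejecting any under which an Accept and a Reject string meet in one state with the same remainder; add a state when all current targets are rejected. Accepting states are where Accept strings end.
a: 0a undefined. 0a->0: no, a/aaa meet in 0. Open state 1: 0a->1.
b: 0b undefined. 0b->0: no, a/bba meet in 1. 0b->1: ok.
aa: 1a undefined. 1a->0: no, b/aaa meet in 1. 1a->1: no, b/aaa meet in 1. Open state 2: 1a->2.
ab: 1b undefined. 1b->0: no, b/aba meet in 1. 1b->1: ok.
aaa: 2a undefined. 2a->0: ok.
aab: 2b undefined. 2b->0: ok.
All examples now run through 3 states with every (state, symbol) defined. Accept strings end in {1}, Reject strings end in {0,2}; accept={1}.

states=3 start=0 accept={1} delta: 0a->1 0b->1 1a->2 1b->1 2a->0 2b->0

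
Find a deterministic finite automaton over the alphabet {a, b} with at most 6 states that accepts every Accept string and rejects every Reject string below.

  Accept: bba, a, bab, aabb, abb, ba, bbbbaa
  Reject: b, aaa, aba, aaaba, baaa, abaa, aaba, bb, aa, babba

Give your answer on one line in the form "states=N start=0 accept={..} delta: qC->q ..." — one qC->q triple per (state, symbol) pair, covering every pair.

states=5 start=0 accept={0,1} delta: 0a->1 0b->2 1a->3 1b->1 2a->1 2b->4 3a->3 3b->1 4a->0 4b->2

Fold the examples into a partial DFA from state 0: repeatedly fix the first undefined (state, symbol) met by the shortest-then-alphabetical prefix, trying targets in increasing order and rejecting any under which an Accept and a Reject string meet in one state with the same remainder; add a state when all current targets are rejected. Accepting states are where Accept strings end.
a: 0a undefined. 0a->0: no, a/aaa meet in 0. Open state 1: 0a->1.
b: 0b undefined. 0b->0: no, bbbbaa/aa meet in 1 with "a" left. 0b->1: no, bba/aba meet in 1 with "ba" left. Open state 2: 0b->2.
aa: 1a undefined. 1a->0: no, a/aaa meet in 1. 1a->1: no, a/aaa meet in 1. 1a->2: no, bba/aaba meet in 2 with "ba" left. Open state 3: 1a->3.
ab: 1b undefined. 1b->0: no, a/aba meet in 1. 1b->1: ok.
ba: 2a undefined. 2a->0: no, bba/babba meet in 2 with "ba" left. 2a->1: ok.
bb: 2b undefined. 2b->0: no, bbbbaa/aba meet in 3. 2b->1: no, bba/aba meet in 3. 2b->2: no, bbbbaa/aba meet in 3. 2b->3: no, bba/aaa meet in 3 with "a" left. Open state 4: 2b->4.
aaa: 3a undefined. 3a->0: no, a/aaaba meet in 1. 3a->1: no, a/aaa meet in 1. 3a->2: no, bba/aaaba meet in 4 with "a" left. 3a->3: ok.
aab: 3b undefined. 3b->0: no, a/aaaba meet in 1. 3b->1: ok.
bba: 4a undefined. 4a->0: ok.
bbb: 4b undefined. 4b->0: no, bbbbaa/aaa meet in 3. 4b->1: no, bbbbaa/aaa meet in 3. 4b->2: ok.
All examples now run through 5 states with every (state, symbol) defined. Accept strings end in {0,1}, Reject strings end in {2,3,4}; accept={0,1}.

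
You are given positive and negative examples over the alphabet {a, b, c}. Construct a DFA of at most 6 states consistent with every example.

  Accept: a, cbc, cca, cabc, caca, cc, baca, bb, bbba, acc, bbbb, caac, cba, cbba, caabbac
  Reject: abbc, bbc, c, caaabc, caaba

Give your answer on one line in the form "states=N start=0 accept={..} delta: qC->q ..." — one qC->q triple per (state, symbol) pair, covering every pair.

Grow the machine one transition at a time. Run the examples from 0; the earliest place one falls off (shortest prefix, ties alphabetical) gets sent to the lowest-numbered state that keeps every Accept/Reject pair distinguishable — a pair clashes when both reach the same state with identical unread suffix — and to a fresh state only if none does.
a: 0a undefined. 0a->0: ok.
b: 0b undefined. 0b->0: ok.
c: 0c undefined. 0c->0: no, a/abbc meet in 0. Open state 1: 0c->1.
ca: 1a undefined. 1a->0: no, a/caaba meet in 0. 1a->1: no, cbc/caaabc meet in 1 with "bc" left. Open state 2: 1a->2.
cb: 1b undefined. 1b->0: no, cbc/abbc meet in 1. 1b->1: ok.
cc: 1c undefined. 1c->0: ok.
caa: 2a undefined. 2a->0: no, a/caaba meet in 0. 2a->1: no, cabc/caaabc meet in 2 with "bc" left. 2a->2: no, cabc/caaabc meet in 2 with "bc" left. Open state 3: 2a->3.
cab: 2b undefined. 2b->0: no, cabc/abbc meet in 1. 2b->1: ok.
cac: 2c undefined. 2c->0: ok.
caaa: 3a undefined. 3a->0: ok.
caab: 3b undefined. 3b->0: no, a/caaba meet in 0. 3b->1: no, baca/caaba meet in 2. 3b->2: ok.
caac: 3c undefined. 3c->0: ok.
All examples now run through 4 states with every (state, symbol) defined. Accept strings end in {0,2}, Reject strings end in {1,3}; accept={0,2}.

states=4 start=0 accept={0,2} delta: 0a->0 0b->0 0c->1 1a->2 1b->1 1c->0 2a->3 2b->1 2c->0 3a->0 3b->2 3c->0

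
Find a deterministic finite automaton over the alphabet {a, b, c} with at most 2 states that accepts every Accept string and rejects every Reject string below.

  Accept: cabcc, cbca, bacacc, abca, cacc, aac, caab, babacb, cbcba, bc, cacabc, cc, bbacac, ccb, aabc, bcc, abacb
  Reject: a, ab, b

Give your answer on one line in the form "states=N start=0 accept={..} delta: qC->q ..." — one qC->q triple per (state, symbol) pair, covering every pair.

Fold the examples into a partial DFA from state 0: repeatedly fix the first undefined (state, symbol) met by the shortest-then-alphabetical prefix, trying targets in increasing order and rejecting any under which an Accept and a Reject string meet in one state with the same remainder; add a state when all current targets are rejected. Accepting states are where Accept strings end.
a: 0a undefined. 0a->0: ok.
b: 0b undefined. 0b->0: ok.
c: 0c undefined. 0c->0: no, cabcc/a meet in 0. Open state 1: 0c->1.
ca: 1a undefined. 1a->0: no, abca/a meet in 0. 1a->1: ok.
cb: 1b undefined. 1b->0: no, caab/a meet in 0. 1b->1: ok.
cc: 1c undefined. 1c->0: no, cbca/a meet in 0. 1c->1: ok.
All examples now run through 2 states with every (state, symbol) defined. Accept strings end in {1}, Reject strings end in {0}; accept={1}.

states=2 start=0 accept={1} delta: 0a->0 0b->0 0c->1 1a->1 1b->1 1c->1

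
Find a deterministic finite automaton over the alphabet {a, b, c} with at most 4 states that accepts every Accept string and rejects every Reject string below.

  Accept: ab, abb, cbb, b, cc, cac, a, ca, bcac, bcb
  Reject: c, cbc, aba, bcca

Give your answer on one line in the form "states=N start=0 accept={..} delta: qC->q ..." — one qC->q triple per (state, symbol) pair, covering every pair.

State merging on the prefix tree: take the shortest (then alphabetical) example prefix whose next move is undefined and point that move at state 0, else 1, else 2, ...; a target is out if some Accept/Reject pair would then sit in one state with the same input left (inseparable). If every existing state is out, open a new one.
a: 0a undefined. 0a->0: ok.
b: 0b undefined. 0b->0: no, ab/aba meet in 0. Open state 1: 0b->1.
c: 0c undefined. 0c->0: no, cc/c meet in 0. 0c->1: no, ab/c meet in 1. Open state 2: 0c->2.
bc: 1c undefined. 1c->0: no, ca/bcca meet in 2 with "a" left. 1c->1: ok.
ca: 2a undefined. 2a->0: no, cac/c meet in 2. 2a->1: ok.
cb: 2b undefined. 2b->0: ok.
cc: 2c undefined. 2c->0: ok.
aba: 1a undefined. 1a->0: no, cc/aba meet in 0. 1a->1: no, ab/aba meet in 1. 1a->2: ok.
abb: 1b undefined. 1b->0: ok.
All examples now run through 3 states with every (state, symbol) defined. Accept strings end in {0,1}, Reject strings end in {2}; accept={0,1}.

states=3 start=0 accept={0,1} delta: 0a->0 0b->1 0c->2 1a->2 1b->0 1c->1 2a->1 2b->0 2c->0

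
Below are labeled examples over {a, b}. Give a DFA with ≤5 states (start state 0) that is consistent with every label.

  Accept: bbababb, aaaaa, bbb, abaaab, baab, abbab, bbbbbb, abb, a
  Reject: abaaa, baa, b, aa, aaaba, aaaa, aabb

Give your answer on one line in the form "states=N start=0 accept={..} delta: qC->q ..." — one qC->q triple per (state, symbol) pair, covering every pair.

State merging on the prefix tree: take the shortest (then alphabetical) example prefix whose next move is undefined and point that move at state 0, else 1, else 2, ...; a target is out if some Accept/Reject pair would then sit in one state with the same input left (inseparable). If every existing state is out, open a new one.
a: 0a undefined. 0a->0: no, aaaaa/aa meet in 0. Open state 1: 0a->1.
b: 0b undefined. 0b->0: no, bbb/b meet in 0. 0b->1: no, a/b meet in 1. Open state 2: 0b->2.
aa: 1a undefined. 1a->0: ok.
ab: 1b undefined. 1b->0: no, aaaaa/abaaa meet in 1. 1b->1: no, abaaab/b meet in 2. 1b->2: no, abb/aabb meet in 2 with "b" left. Open state 3: 1b->3.
ba: 2a undefined. 2a->0: no, aaaaa/baa meet in 1. 2a->1: no, baab/b meet in 2. 2a->2: no, baab/aabb meet in 2 with "b" left. 2a->3: ok.
bb: 2b undefined. 2b->0: no, bbb/b meet in 2. 2b->1: no, aaaaa/aabb meet in 1. 2b->2: no, bbb/b meet in 2. 2b->3: ok.
aba: 3a undefined. 3a->0: no, abaaab/b meet in 2. 3a->1: no, aaaaa/abaaa meet in 1. 3a->2: no, abaaab/aabb meet in 3. 3a->3: ok.
abb: 3b undefined. 3b->0: no, bbababb/aa meet in 0. 3b->1: no, bbababb/abaaa meet in 3. 3b->2: no, bbababb/abaaa meet in 3. 3b->3: no, bbababb/abaaa meet in 3. Open state 4: 3b->4.
abba: 4a undefined. 4a->0: no, bbababb/abaaa meet in 3. 4a->1: no, abbab/abaaa meet in 3. 4a->2: no, abbab/abaaa meet in 3. 4a->3: ok.
bbbb: 4b undefined. 4b->0: no, bbababb/aa meet in 0. 4b->1: ok.
All examples now run through 5 states with every (state, symbol) defined. Accept strings end in {1,4}, Reject strings end in {0,2,3}; accept={1,4}.

states=5 start=0 accept={1,4} delta: 0a->1 0b->2 1a->0 1b->3 2a->3 2b->3 3a->3 3b->4 4a->3 4b->1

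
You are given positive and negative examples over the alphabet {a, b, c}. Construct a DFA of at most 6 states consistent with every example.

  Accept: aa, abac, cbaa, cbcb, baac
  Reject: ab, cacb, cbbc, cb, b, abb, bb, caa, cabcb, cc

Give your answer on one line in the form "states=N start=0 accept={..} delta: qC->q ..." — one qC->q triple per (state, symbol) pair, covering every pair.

State merging on the prefix tree: take the shortest (then alphabetical) example prefix whose next move is undefined and point that move at state 0, else 1, else 2, ...; a target is out if some Accept/Reject pair would then sit in one state with the same input left (inseparable). If every existing state is out, open a new one.
a: 0a undefined. 0a->0: ok.
b: 0b undefined. 0b->0: no, aa/ab meet in 0. Open state 1: 0b->1.
c: 0c undefined. 0c->0: no, aa/caa meet in 0. 0c->1: ok.
ba: 1a undefined. 1a->0: no, aa/caa meet in 0. 1a->1: no, abac/cc meet in 1 with "c" left. Open state 2: 1a->2.
bb: 1b undefined. 1b->0: no, aa/cb meet in 0. 1b->1: no, cbaa/caa meet in 2 with "a" left. 1b->2: no, cbcb/cacb meet in 2 with "cb" left. Open state 3: 1b->3.
cc: 1c undefined. 1c->0: no, aa/cc meet in 0. 1c->1: ok.
baa: 2a undefined. 2a->0: no, aa/caa meet in 0. 2a->1: no, baac/ab meet in 1. 2a->2: ok.
cab: 2b undefined. 2b->0: ok.
cac: 2c undefined. 2c->0: ok.
cba: 3a undefined. 3a->0: ok.
cbb: 3b undefined. 3b->0: ok.
cbc: 3c undefined. 3c->0: no, cbcb/ab meet in 1. 3c->1: no, cbcb/cb meet in 3. 3c->2: ok.
All examples now run through 4 states with every (state, symbol) defined. Accept strings end in {0}, Reject strings end in {1,2,3}; accept={0}.

states=4 start=0 accept={0} delta: 0a->0 0b->1 0c->1 1a->2 1b->3 1c->1 2a->2 2b->0 2c->0 3a->0 3b->0 3c->2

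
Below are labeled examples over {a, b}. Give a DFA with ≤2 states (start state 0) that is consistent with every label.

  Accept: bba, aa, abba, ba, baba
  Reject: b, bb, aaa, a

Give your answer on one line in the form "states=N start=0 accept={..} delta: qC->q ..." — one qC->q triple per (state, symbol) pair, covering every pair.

states=2 start=0 accept={0} delta: 0a->1 0b->1 1a->0 1b->1

Fold the examples into a partial DFA from state 0: repeatedly fix the first undefined (state, symbol) met by the shortest-then-alphabetical prefix, trying targets in increasing order and rejecting any under which an Accept and a Reject string meet in one state with the same remainder; add a state when all current targets are rejected. Accepting states are where Accept strings end.
a: 0a undefined. 0a->0: no, aa/aaa meet in 0. Open state 1: 0a->1.
b: 0b undefined. 0b->0: no, bba/a meet in 1. 0b->1: ok.
aa: 1a undefined. 1a->0: ok.
ab: 1b undefined. 1b->0: no, bba/b meet in 1. 1b->1: ok.
All examples now run through 2 states with every (state, symbol) defined. Accept strings end in {0}, Reject strings end in {1}; accept={0}.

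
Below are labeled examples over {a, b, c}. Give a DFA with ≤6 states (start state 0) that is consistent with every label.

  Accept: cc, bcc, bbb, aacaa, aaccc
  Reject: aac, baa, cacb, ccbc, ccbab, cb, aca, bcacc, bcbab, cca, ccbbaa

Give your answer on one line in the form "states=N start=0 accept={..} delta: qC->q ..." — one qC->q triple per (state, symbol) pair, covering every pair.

states=6 start=0 accept={1,4} delta: 0a->0 0b->1 0c->2 1a->0 1b->0 1c->2 2a->3 2b->2 2c->4 3a->1 3b->0 3c->1 4a->0 4b->5 4c->1 5a->1 5b->0 5c->0

State merging on the prefix tree: take the shortest (then alphabetical) example prefix whose next move is undefined and point that move at state 0, else 1, else 2, ...; a target is out if some Accept/Reject pair would then sit in one state with the same input left (inseparable). If every existing state is out, open a new one.
a: 0a undefined. 0a->0: ok.
b: 0b undefined. 0b->0: no, bbb/baa meet in 0. Open state 1: 0b->1.
c: 0c undefined. 0c->0: no, cc/aac meet in 0. 0c->1: no, aacaa/baa meet in 1 with "aa" left. Open state 2: 0c->2.
ba: 1a undefined. 1a->0: ok.
bb: 1b undefined. 1b->0: ok.
bc: 1c undefined. 1c->0: no, cc/bcacc meet in 2 with "c" left. 1c->1: no, cc/bcacc meet in 2 with "c" left. 1c->2: ok.
ca: 2a undefined. 2a->0: no, cc/bcacc meet in 2 with "c" left. 2a->1: no, cc/bcacc meet in 2 with "c" left. 2a->2: no, aacaa/aac meet in 2. Open state 3: 2a->3.
cb: 2b undefined. 2b->0: no, bbb/bcbab meet in 1. 2b->1: no, bbb/cb meet in 1. 2b->2: ok.
cc: 2c undefined. 2c->0: no, cc/baa meet in 0. 2c->1: no, cc/ccbab meet in 1. 2c->2: no, cc/aac meet in 2. 2c->3: no, cc/aca meet in 3. Open state 4: 2c->4.
cac: 3c undefined. 3c->0: no, bbb/cacb meet in 1. 3c->1: ok.
cca: 4a undefined. 4a->0: ok.
ccb: 4b undefined. 4b->0: no, bbb/ccbab meet in 1. 4b->1: no, bbb/ccbab meet in 1. 4b->2: no, cc/ccbc meet in 4. 4b->3: no, bbb/ccbc meet in 1. 4b->4: no, bbb/ccbab meet in 1. Open state 5: 4b->5.
ccba: 5a undefined. 5a->0: no, bbb/ccbab meet in 1. 5a->1: ok.
ccbb: 5b undefined. 5b->0: ok.
ccbc: 5c undefined. 5c->0: ok.
aacaa: 3a undefined. 3a->0: no, aacaa/baa meet in 0. 3a->1: ok.
aaccc: 4c undefined. 4c->0: no, aaccc/baa meet in 0. 4c->1: ok.
bcbab: 3b undefined. 3b->0: ok.
All examples now run through 6 states with every (state, symbol) defined. Accept strings end in {1,4}, Reject strings end in {0,2,3}; accept={1,4}.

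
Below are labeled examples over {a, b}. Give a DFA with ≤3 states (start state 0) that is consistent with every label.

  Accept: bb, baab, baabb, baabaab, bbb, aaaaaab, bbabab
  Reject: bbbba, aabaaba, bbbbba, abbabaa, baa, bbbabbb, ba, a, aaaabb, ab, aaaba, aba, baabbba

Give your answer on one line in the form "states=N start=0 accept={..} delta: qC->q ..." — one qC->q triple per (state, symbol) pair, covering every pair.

states=3 start=0 accept={0} delta: 0a->1 0b->0 1a->2 1b->1 2a->0 2b->0

State merging on the prefix tree: take the shortest (then alphabetical) example prefix whose next move is undefined and point that move at state 0, else 1, else 2, ...; a target is out if some Accept/Reject pair would then sit in one state with the same input left (inseparable). If every existing state is out, open a new one.
a: 0a undefined. 0a->0: no, bb/aaaabb meet in 0 with "bb" left. Open state 1: 0a->1.
b: 0b undefined. 0b->0: ok.
aa: 1a undefined. 1a->0: no, bb/baa meet in 0. 1a->1: no, baab/ab meet in 1 with "b" left. Open state 2: 1a->2.
ab: 1b undefined. 1b->0: no, bb/bbbabbb meet in 0. 1b->1: ok.
aaa: 2a undefined. 2a->0: ok.
aab: 2b undefined. 2b->0: ok.
All examples now run through 3 states with every (state, symbol) defined. Accept strings end in {0}, Reject strings end in {1,2}; accept={0}.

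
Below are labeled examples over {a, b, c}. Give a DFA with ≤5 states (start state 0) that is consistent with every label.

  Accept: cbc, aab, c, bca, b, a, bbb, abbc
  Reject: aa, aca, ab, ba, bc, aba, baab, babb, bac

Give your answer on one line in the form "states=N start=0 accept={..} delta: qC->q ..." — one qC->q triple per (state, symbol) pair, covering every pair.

states=5 start=0 accept={1,2} delta: 0a->1 0b->2 0c->1 1a->0 1b->3 1c->1 2a->4 2b->0 2c->0 3a->0 3b->0 3c->1 4a->1 4b->1 4c->0

State merging on the prefix tree: take the shortest (then alphabetical) example prefix whose next move is undefined and point that move at state 0, else 1, else 2, ...; a target is out if some Accept/Reject pair would then sit in one state with the same input left (inseparable). If every existing state is out, open a new one.
a: 0a undefined. 0a->0: no, aab/ab meet in 0 with "b" left. Open state 1: 0a->1.
b: 0b undefined. 0b->0: no, aab/baab meet in 1 with "ab" left. 0b->1: no, bca/aca meet in 1 with "ca" left. Open state 2: 0b->2.
c: 0c undefined. 0c->0: no, cbc/bc meet in 2 with "c" left. 0c->1: ok.
aa: 1a undefined. 1a->0: ok.
ab: 1b undefined. 1b->0: no, cbc/aba meet in 1. 1b->1: no, c/ab meet in 1. 1b->2: no, cbc/bc meet in 2 with "c" left. Open state 3: 1b->3.
ac: 1c undefined. 1c->0: no, c/aca meet in 1. 1c->1: ok.
ba: 2a undefined. 2a->0: no, c/bac meet in 1. 2a->1: no, aab/baab meet in 2. 2a->2: no, aab/ba meet in 2. 2a->3: no, cbc/bac meet in 3 with "c" left. Open state 4: 2a->4.
bb: 2b undefined. 2b->0: ok.
bc: 2c undefined. 2c->0: ok.
aba: 3a undefined. 3a->0: ok.
abb: 3b undefined. 3b->0: ok.
baa: 4a undefined. 4a->0: no, aab/baab meet in 2. 4a->1: ok.
bab: 4b undefined. 4b->0: no, aab/babb meet in 2. 4b->1: ok.
bac: 4c undefined. 4c->0: ok.
cbc: 3c undefined. 3c->0: no, cbc/aa meet in 0. 3c->1: ok.
All examples now run through 5 states with every (state, symbol) defined. Accept strings end in {1,2}, Reject strings end in {0,3,4}; accept={1,2}.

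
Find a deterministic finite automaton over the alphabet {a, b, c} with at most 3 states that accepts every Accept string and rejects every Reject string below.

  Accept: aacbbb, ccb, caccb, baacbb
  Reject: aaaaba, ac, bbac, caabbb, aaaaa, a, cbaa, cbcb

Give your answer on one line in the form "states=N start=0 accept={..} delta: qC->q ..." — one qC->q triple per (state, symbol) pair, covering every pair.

State merging on the prefix tree: take the shortest (then alphabetical) example prefix whose next move is undefined and point that move at state 0, else 1, else 2, ...; a target is out if some Accept/Reject pair would then sit in one state with the same input left (inseparable). If every existing state is out, open a new one.
a: 0a undefined. 0a->0: ok.
b: 0b undefined. 0b->0: ok.
c: 0c undefined. 0c->0: no, aacbbb/aaaaba meet in 0. Open state 1: 0c->1.
ca: 1a undefined. 1a->0: ok.
cb: 1b undefined. 1b->0: no, aacbbb/aaaaba meet in 0. 1b->1: no, aacbbb/ac meet in 1. Open state 2: 1b->2.
cc: 1c undefined. 1c->0: no, ccb/aaaaba meet in 0. 1c->1: ok.
cba: 2a undefined. 2a->0: ok.
cbc: 2c undefined. 2c->0: ok.
aacbb: 2b undefined. 2b->0: no, aacbbb/aaaaba meet in 0. 2b->1: no, baacbb/ac meet in 1. 2b->2: ok.
All examples now run through 3 states with every (state, symbol) defined. Accept strings end in {2}, Reject strings end in {0,1}; accept={2}.

states=3 start=0 accept={2} delta: 0a->0 0b->0 0c->1 1a->0 1b->2 1c->1 2a->0 2b->2 2c->0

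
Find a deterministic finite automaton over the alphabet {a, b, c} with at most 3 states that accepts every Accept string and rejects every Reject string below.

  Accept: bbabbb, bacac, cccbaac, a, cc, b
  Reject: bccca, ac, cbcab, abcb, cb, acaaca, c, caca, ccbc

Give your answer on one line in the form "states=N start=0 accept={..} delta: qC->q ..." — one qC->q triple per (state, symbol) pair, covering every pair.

states=3 start=0 accept={0,2} delta: 0a->0 0b->0 0c->1 1a->1 1b->1 1c->2 2a->1 2b->0 2c->1

Fold the examples into a partial DFA from state 0: repeatedly fix the first undefined (state, symbol) met by the shortest-then-alphabetical prefix, trying targets in increasing order and rejecting any under which an Accept and a Reject string meet in one state with the same remainder; add a state when all current targets are rejected. Accepting states are where Accept strings end.
a: 0a undefined. 0a->0: ok.
b: 0b undefined. 0b->0: ok.
c: 0c undefined. 0c->0: no, bbabbb/bccca meet in 0. Open state 1: 0c->1.
ca: 1a undefined. 1a->0: no, bbabbb/acaaca meet in 0. 1a->1: ok.
cb: 1b undefined. 1b->0: no, bbabbb/cbcab meet in 0. 1b->1: ok.
cc: 1c undefined. 1c->0: no, bbabbb/cbcab meet in 0. 1c->1: no, bacac/bccca meet in 1. Open state 2: 1c->2.
ccb: 2b undefined. 2b->0: ok.
ccc: 2c undefined. 2c->0: no, bbabbb/bccca meet in 0. 2c->1: ok.
caca: 2a undefined. 2a->0: no, bbabbb/cbcab meet in 0. 2a->1: ok.
All examples now run through 3 states with every (state, symbol) defined. Accept strings end in {0,2}, Reject strings end in {1}; accept={0,2}.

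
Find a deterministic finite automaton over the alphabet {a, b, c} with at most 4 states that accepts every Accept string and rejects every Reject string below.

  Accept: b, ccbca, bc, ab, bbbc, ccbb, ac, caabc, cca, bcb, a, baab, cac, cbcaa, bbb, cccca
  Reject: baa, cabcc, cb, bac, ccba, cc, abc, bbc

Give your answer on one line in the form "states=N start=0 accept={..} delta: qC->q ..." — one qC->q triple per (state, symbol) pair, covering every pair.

State merging on the prefix tree: take the shortest (then alphabetical) example prefix whose next move is undefined and point that move at state 0, else 1, else 2, ...; a target is out if some Accept/Reject pair would then sit in one state with the same input left (inseparable). If every existing state is out, open a new one.
a: 0a undefined. 0a->0: no, bc/abc meet in 0 with "bc" left. Open state 1: 0a->1.
b: 0b undefined. 0b->0: no, bc/bbc meet in 0 with "c" left. 0b->1: ok.
c: 0c undefined. 0c->0: no, b/cb meet in 1. 0c->1: no, bc/cc meet in 1 with "c" left. Open state 2: 0c->2.
ab: 1b undefined. 1b->0: ok.
ac: 1c undefined. 1c->0: ok.
ba: 1a undefined. 1a->0: no, b/baa meet in 1. 1a->1: no, b/baa meet in 1. 1a->2: ok.
ca: 2a undefined. 2a->0: no, bc/baa meet in 0. 2a->1: no, b/baa meet in 1. 2a->2: no, baab/cb meet in 2 with "b" left. Open state 3: 2a->3.
cb: 2b undefined. 2b->0: no, bc/cb meet in 0. 2b->1: no, b/cb meet in 1. 2b->2: ok.
cc: 2c undefined. 2c->0: no, bc/bac meet in 0. 2c->1: no, b/bac meet in 1. 2c->2: no, ccbca/baa meet in 3. 2c->3: ok.
caa: 3a undefined. 3a->0: ok.
cab: 3b undefined. 3b->0: no, b/ccba meet in 1. 3b->1: ok.
cac: 3c undefined. 3c->0: no, cccca/baa meet in 3. 3c->1: ok.
All examples now run through 4 states with every (state, symbol) defined. Accept strings end in {0,1}, Reject strings end in {2,3}; accept={0,1}.

states=4 start=0 accept={0,1} delta: 0a->1 0b->1 0c->2 1a->2 1b->0 1c->0 2a->3 2b->2 2c->3 3a->0 3b->1 3c->1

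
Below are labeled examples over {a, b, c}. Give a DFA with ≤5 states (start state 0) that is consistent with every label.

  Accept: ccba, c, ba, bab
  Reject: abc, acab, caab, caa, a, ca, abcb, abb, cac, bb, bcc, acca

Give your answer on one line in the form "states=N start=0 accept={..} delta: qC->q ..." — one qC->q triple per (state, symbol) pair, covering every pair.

Fold the examples into a partial DFA from state 0: repeatedly fix the first undefined (state, symbol) met by the shortest-then-alphabetical prefix, trying targets in increasing order and rejecting any under which an Accept and a Reject string meet in one state with the same remainder; add a state when all current targets are rejected. Accepting states are where Accept strings end.
a: 0a undefined. 0a->0: ok.
b: 0b undefined. 0b->0: no, c/abc meet in 0 with "c" left. Open state 1: 0b->1.
c: 0c undefined. 0c->0: no, c/caa meet in 0. 0c->1: no, ba/ca meet in 1 with "a" left. Open state 2: 0c->2.
ba: 1a undefined. 1a->0: no, ba/a meet in 0. 1a->1: no, bab/abb meet in 1 with "b" left. 1a->2: ok.
bb: 1b undefined. 1b->0: ok.
bc: 1c undefined. 1c->0: no, c/bcc meet in 2. 1c->1: ok.
ca: 2a undefined. 2a->0: no, c/cac meet in 2. 2a->1: no, c/caa meet in 2. 2a->2: no, c/caa meet in 2. Open state 3: 2a->3.
cc: 2c undefined. 2c->0: ok.
bab: 2b undefined. 2b->0: no, bab/a meet in 0. 2b->1: no, bab/abc meet in 1. 2b->2: ok.
caa: 3a undefined. 3a->0: ok.
cac: 3c undefined. 3c->0: ok.
acab: 3b undefined. 3b->0: ok.
All examples now run through 4 states with every (state, symbol) defined. Accept strings end in {2}, Reject strings end in {0,1,3}; accept={2}.

states=4 start=0 accept={2} delta: 0a->0 0b->1 0c->2 1a->2 1b->0 1c->1 2a->3 2b->2 2c->0 3a->0 3b->0 3c->0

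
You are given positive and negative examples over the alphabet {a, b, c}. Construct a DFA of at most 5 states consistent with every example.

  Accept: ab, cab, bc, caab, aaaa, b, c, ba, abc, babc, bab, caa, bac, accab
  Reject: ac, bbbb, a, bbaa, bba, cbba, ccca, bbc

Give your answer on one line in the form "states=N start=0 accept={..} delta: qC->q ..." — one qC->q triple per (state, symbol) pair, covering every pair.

State merging on the prefix tree: take the shortest (then alphabetical) example prefix whose next move is undefined and point that move at state 0, else 1, else 2, ...; a target is out if some Accept/Reject pair would then sit in one state with the same input left (inseparable). If every existing state is out, open a new one.
a: 0a undefined. 0a->0: no, aaaa/a meet in 0. Open state 1: 0a->1.
b: 0b undefined. 0b->0: no, bc/bbc meet in 0 with "c" left. 0b->1: no, bc/ac meet in 1 with "c" left. Open state 2: 0b->2.
c: 0c undefined. 0c->0: ok.
aa: 1a undefined. 1a->0: ok.
ab: 1b undefined. 1b->0: ok.
ac: 1c undefined. 1c->0: no, ab/ac meet in 0. 1c->1: ok.
ba: 2a undefined. 2a->0: ok.
bb: 2b undefined. 2b->0: no, ab/bbbb meet in 0. 2b->1: no, ab/bba meet in 0. 2b->2: no, ab/bba meet in 0. Open state 3: 2b->3.
bc: 2c undefined. 2c->0: ok.
bba: 3a undefined. 3a->0: no, ab/bba meet in 0. 3a->1: no, ab/bbaa meet in 0. 3a->2: no, ab/bbaa meet in 0. 3a->3: ok.
bbb: 3b undefined. 3b->0: no, caab/bbbb meet in 2. 3b->1: no, ab/bbbb meet in 0. 3b->2: ok.
bbc: 3c undefined. 3c->0: no, ab/bbc meet in 0. 3c->1: ok.
All examples now run through 4 states with every (state, symbol) defined. Accept strings end in {0,2}, Reject strings end in {1,3}; accept={0,2}.

states=4 start=0 accept={0,2} delta: 0a->1 0b->2 0c->0 1a->0 1b->0 1c->1 2a->0 2b->3 2c->0 3a->3 3b->2 3c->1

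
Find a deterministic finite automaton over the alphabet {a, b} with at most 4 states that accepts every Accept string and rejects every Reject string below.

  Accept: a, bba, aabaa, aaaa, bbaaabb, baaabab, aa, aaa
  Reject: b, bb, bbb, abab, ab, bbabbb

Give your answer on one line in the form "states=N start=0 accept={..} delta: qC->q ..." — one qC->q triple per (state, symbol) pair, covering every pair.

Grow the machine one transition at a time. Run the examples from 0; the earliest place one falls off (shortest prefix, ties alphabetical) gets sent to the lowest-numbered state that keeps every Accept/Reject pair distinguishable — a pair clashes when both reach the same state with identical unread suffix — and to a fresh state only if none does.
a: 0a undefined. 0a->0: ok.
b: 0b undefined. 0b->0: no, a/b meet in 0. Open state 1: 0b->1.
ba: 1a undefined. 1a->0: no, baaabab/b meet in 1. 1a->1: no, aabaa/b meet in 1. Open state 2: 1a->2.
bb: 1b undefined. 1b->0: no, a/bb meet in 0. 1b->1: ok.
baa: 2a undefined. 2a->0: no, bbaaabb/b meet in 1. 2a->1: no, aabaa/b meet in 1. 2a->2: ok.
abab: 2b undefined. 2b->0: no, a/abab meet in 0. 2b->1: no, bbaaabb/b meet in 1. 2b->2: no, bba/abab meet in 2. Open state 3: 2b->3.
bbabb: 3b undefined. 3b->0: ok.
baaaba: 3a undefined. 3a->0: no, baaabab/b meet in 1. 3a->1: no, baaabab/b meet in 1. 3a->2: no, baaabab/abab meet in 3. 3a->3: ok.
All examples now run through 4 states with every (state, symbol) defined. Accept strings end in {0,2}, Reject strings end in {1,3}; accept={0,2}.

states=4 start=0 accept={0,2} delta: 0a->0 0b->1 1a->2 1b->1 2a->2 2b->3 3a->3 3b->0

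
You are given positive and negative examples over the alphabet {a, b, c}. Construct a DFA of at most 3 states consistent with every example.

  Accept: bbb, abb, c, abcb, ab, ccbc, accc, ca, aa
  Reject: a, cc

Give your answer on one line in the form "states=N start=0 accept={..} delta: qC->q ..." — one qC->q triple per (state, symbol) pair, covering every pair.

Grow the machine one transition at a time. Run the examples from 0; the earliest place one falls off (shortest prefix, ties alphabetical) gets sent to the lowest-numbered state that keeps every Accept/Reject pair distinguishable — a pair clashes when both reach the same state with identical unread suffix — and to a fresh state only if none does.
a: 0a undefined. 0a->0: no, aa/a meet in 0. Open state 1: 0a->1.
b: 0b undefined. 0b->0: ok.
c: 0c undefined. 0c->0: no, bbb/cc meet in 0. 0c->1: no, c/a meet in 1. Open state 2: 0c->2.
aa: 1a undefined. 1a->0: ok.
ab: 1b undefined. 1b->0: ok.
ac: 1c undefined. 1c->0: no, accc/cc meet in 2 with "c" left. 1c->1: no, accc/a meet in 1. 1c->2: ok.
ca: 2a undefined. 2a->0: ok.
cc: 2c undefined. 2c->0: no, bbb/cc meet in 0. 2c->1: ok.
abcb: 2b undefined. 2b->0: ok.
All examples now run through 3 states with every (state, symbol) defined. Accept strings end in {0,2}, Reject strings end in {1}; accept={0,2}.

states=3 start=0 accept={0,2} delta: 0a->1 0b->0 0c->2 1a->0 1b->0 1c->2 2a->0 2b->0 2c->1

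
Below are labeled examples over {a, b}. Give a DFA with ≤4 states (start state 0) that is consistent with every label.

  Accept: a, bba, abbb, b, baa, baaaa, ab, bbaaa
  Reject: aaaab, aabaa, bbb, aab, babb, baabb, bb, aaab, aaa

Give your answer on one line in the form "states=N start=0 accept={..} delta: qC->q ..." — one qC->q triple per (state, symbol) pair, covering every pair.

states=4 start=0 accept={1,2} delta: 0a->1 0b->2 1a->2 1b->1 2a->3 2b->3 3a->2 3b->3

Grow the machine one transition at a time. Run the examples from 0; the earliest place one falls off (shortest prefix, ties alphabetical) gets sent to the lowest-numbered state that keeps every Accept/Reject pair distinguishable — a pair clashes when both reach the same state with identical unread suffix — and to a fresh state only if none does.
a: 0a undefined. 0a->0: no, a/aaa meet in 0. Open state 1: 0a->1.
b: 0b undefined. 0b->0: no, b/bbb meet in 0. 0b->1: no, baa/aaa meet in 1 with "aa" left. Open state 2: 0b->2.
aa: 1a undefined. 1a->0: no, a/aaa meet in 1. 1a->1: no, a/aaa meet in 1. 1a->2: ok.
ab: 1b undefined. 1b->0: no, abbb/aab meet in 2 with "b" left. 1b->1: ok.
ba: 2a undefined. 2a->0: no, a/aaaab meet in 1. 2a->1: no, a/babb meet in 1. 2a->2: no, b/aaa meet in 2. Open state 3: 2a->3.
bb: 2b undefined. 2b->0: no, b/aabaa meet in 2. 2b->1: no, a/bbb meet in 1. 2b->2: no, bba/aaa meet in 3. 2b->3: ok.
baa: 3a undefined. 3a->0: no, a/aabaa meet in 1. 3a->1: no, a/aaaab meet in 1. 3a->2: ok.
bab: 3b undefined. 3b->0: no, bba/babb meet in 2. 3b->1: no, a/bbb meet in 1. 3b->2: no, bba/bbb meet in 2. 3b->3: ok.
All examples now run through 4 states with every (state, symbol) defined. Accept strings end in {1,2}, Reject strings end in {3}; accept={1,2}.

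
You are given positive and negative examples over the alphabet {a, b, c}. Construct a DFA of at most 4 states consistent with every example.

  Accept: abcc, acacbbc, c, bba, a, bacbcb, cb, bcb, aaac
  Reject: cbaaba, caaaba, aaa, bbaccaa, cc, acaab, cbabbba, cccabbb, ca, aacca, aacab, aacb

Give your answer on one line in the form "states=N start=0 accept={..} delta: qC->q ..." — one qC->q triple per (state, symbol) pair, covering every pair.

Fold the examples into a partial DFA from state 0: repeatedly fix the first undefined (state, symbol) met by the shortest-then-alphabetical prefix, trying targets in increasing order and rejecting any under which an Accept and a Reject string meet in one state with the same remainder; add a state when all current targets are rejected. Accepting states are where Accept strings end.
a: 0a undefined. 0a->0: no, a/aaa meet in 0. Open state 1: 0a->1.
b: 0b undefined. 0b->0: ok.
c: 0c undefined. 0c->0: no, c/cc meet in 0. 0c->1: ok.
aa: 1a undefined. 1a->0: no, c/caaaba meet in 1. 1a->1: no, c/aaa meet in 1. Open state 2: 1a->2.
ab: 1b undefined. 1b->0: no, abcc/cc meet in 1 with "c" left. 1b->1: ok.
ac: 1c undefined. 1c->0: ok.
aaa: 2a undefined. 2a->0: no, abcc/cbaaba meet in 1. 2a->1: no, abcc/aaa meet in 1. 2a->2: ok.
aac: 2c undefined. 2c->0: no, abcc/aacab meet in 1. 2c->1: no, abcc/aacca meet in 1. 2c->2: no, aaac/aaa meet in 2. Open state 3: 2c->3.
aaca: 3a undefined. 3a->0: ok.
aacb: 3b undefined. 3b->0: ok.
aacc: 3c undefined. 3c->0: no, abcc/aacca meet in 1. 3c->1: ok.
cbab: 2b undefined. 2b->0: no, abcc/cbaaba meet in 1. 2b->1: no, abcc/acaab meet in 1. 2b->2: ok.
All examples now run through 4 states with every (state, symbol) defined. Accept strings end in {1,3}, Reject strings end in {0,2}; accept={1,3}.

states=4 start=0 accept={1,3} delta: 0a->1 0b->0 0c->1 1a->2 1b->1 1c->0 2a->2 2b->2 2c->3 3a->0 3b->0 3c->1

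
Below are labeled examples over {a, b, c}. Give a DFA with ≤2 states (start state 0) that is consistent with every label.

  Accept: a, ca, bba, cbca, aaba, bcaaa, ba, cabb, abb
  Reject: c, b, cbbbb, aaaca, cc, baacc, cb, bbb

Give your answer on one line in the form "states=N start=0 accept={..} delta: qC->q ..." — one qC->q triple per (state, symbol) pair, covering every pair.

State merging on the prefix tree: take the shortest (then alphabetical) example prefix whose next move is undefined and point that move at state 0, else 1, else 2, ...; a target is out if some Accept/Reject pair would then sit in one state with the same input left (inseparable). If every existing state is out, open a new one.
a: 0a undefined. 0a->0: no, ca/aaaca meet in 0 with "ca" left. Open state 1: 0a->1.
b: 0b undefined. 0b->0: ok.
c: 0c undefined. 0c->0: ok.
aa: 1a undefined. 1a->0: ok.
ab: 1b undefined. 1b->0: no, cabb/c meet in 0. 1b->1: ok.
aaac: 1c undefined. 1c->0: no, a/aaaca meet in 1. 1c->1: ok.
All examples now run through 2 states with every (state, symbol) defined. Accept strings end in {1}, Reject strings end in {0}; accept={1}.

states=2 start=0 accept={1} delta: 0a->1 0b->0 0c->0 1a->0 1b->1 1c->1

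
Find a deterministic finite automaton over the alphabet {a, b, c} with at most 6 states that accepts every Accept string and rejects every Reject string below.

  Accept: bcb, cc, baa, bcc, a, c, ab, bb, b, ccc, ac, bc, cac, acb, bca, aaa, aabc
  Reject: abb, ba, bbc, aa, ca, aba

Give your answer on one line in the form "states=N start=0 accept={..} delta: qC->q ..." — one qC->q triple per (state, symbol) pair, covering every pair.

State merging on the prefix tree: take the shortest (then alphabetical) example prefix whose next move is undefined and point that move at state 0, else 1, else 2, ...; a target is out if some Accept/Reject pair would then sit in one state with the same input left (inseparable). If every existing state is out, open a new one.
a: 0a undefined. 0a->0: no, a/aa meet in 0. Open state 1: 0a->1.
b: 0b undefined. 0b->0: no, baa/aa meet in 1 with "a" left. 0b->1: ok.
c: 0c undefined. 0c->0: no, a/ca meet in 1. 0c->1: ok.
aa: 1a undefined. 1a->0: ok.
ab: 1b undefined. 1b->0: no, baa/abb meet in 1. 1b->1: no, cc/bbc meet in 1 with "c" left. Open state 2: 1b->2.
ac: 1c undefined. 1c->0: no, cc/ba meet in 0. 1c->1: no, bca/ba meet in 0. 1c->2: no, bcb/abb meet in 2 with "b" left. Open state 3: 1c->3.
aba: 2a undefined. 2a->0: ok.
abb: 2b undefined. 2b->0: ok.
acb: 3b undefined. 3b->0: no, bcb/abb meet in 0. 3b->1: ok.
bbc: 2c undefined. 2c->0: ok.
bca: 3a undefined. 3a->0: no, bca/abb meet in 0. 3a->1: ok.
bcc: 3c undefined. 3c->0: no, bcc/abb meet in 0. 3c->1: ok.
All examples now run through 4 states with every (state, symbol) defined. Accept strings end in {1,2,3}, Reject strings end in {0}; accept={1,2,3}.

states=4 start=0 accept={1,2,3} delta: 0a->1 0b->1 0c->1 1a->0 1b->2 1c->3 2a->0 2b->0 2c->0 3a->1 3b->1 3c->1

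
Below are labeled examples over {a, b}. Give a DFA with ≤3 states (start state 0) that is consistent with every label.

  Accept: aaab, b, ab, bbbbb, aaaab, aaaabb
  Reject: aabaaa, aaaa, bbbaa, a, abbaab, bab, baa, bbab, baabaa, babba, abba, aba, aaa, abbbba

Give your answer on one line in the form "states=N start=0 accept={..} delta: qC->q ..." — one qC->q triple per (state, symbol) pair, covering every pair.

states=3 start=0 accept={1} delta: 0a->0 0b->1 1a->2 1b->1 2a->2 2b->0

Grow the machine one transition at a time. Run the examples from 0; the earliest place one falls off (shortest prefix, ties alphabetical) gets sent to the lowest-numbered state that keeps every Accept/Reject pair distinguishable — a pair clashes when both reach the same state with identical unread suffix — and to a fresh state only if none does.
a: 0a undefined. 0a->0: ok.
b: 0b undefined. 0b->0: no, aaab/aabaaa meet in 0. Open state 1: 0b->1.
ba: 1a undefined. 1a->0: no, aaab/bab meet in 1. 1a->1: no, aaab/aabaaa meet in 1. Open state 2: 1a->2.
bb: 1b undefined. 1b->0: no, aaab/abbaab meet in 1. 1b->1: ok.
baa: 2a undefined. 2a->0: no, aaab/abbaab meet in 1. 2a->1: no, aaab/bbbaa meet in 1. 2a->2: ok.
bab: 2b undefined. 2b->0: ok.
All examples now run through 3 states with every (state, symbol) defined. Accept strings end in {1}, Reject strings end in {0,2}; accept={1}.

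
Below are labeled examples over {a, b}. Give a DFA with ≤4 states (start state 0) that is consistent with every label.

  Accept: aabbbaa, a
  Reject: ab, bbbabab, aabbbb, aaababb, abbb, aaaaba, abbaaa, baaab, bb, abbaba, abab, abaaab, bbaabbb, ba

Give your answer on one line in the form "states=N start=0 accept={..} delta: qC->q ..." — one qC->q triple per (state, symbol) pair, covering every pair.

State merging on the prefix tree: take the shortest (then alphabetical) example prefix whose next move is undefined and point that move at state 0, else 1, else 2, ...; a target is out if some Accept/Reject pair would then sit in one state with the same input left (inseparable). If every existing state is out, open a new one.
a: 0a undefined. 0a->0: ok.
b: 0b undefined. 0b->0: no, aabbbaa/ab meet in 0. Open state 1: 0b->1.
ba: 1a undefined. 1a->0: no, a/aaaaba meet in 0. 1a->1: ok.
bb: 1b undefined. 1b->0: no, aabbbaa/ab meet in 1. 1b->1: no, aabbbaa/ab meet in 1. Open state 2: 1b->2.
bba: 2a undefined. 2a->0: no, a/abbaaa meet in 0. 2a->1: ok.
bbb: 2b undefined. 2b->0: no, aabbbaa/aaababb meet in 0. 2b->1: no, aabbbaa/ab meet in 1. 2b->2: no, aabbbaa/ab meet in 1. Open state 3: 2b->3.
bbba: 3a undefined. 3a->0: ok.
aabbbb: 3b undefined. 3b->0: no, aabbbaa/aabbbb meet in 0. 3b->1: ok.
All examples now run through 4 states with every (state, symbol) defined. Accept strings end in {0}, Reject strings end in {1,2,3}; accept={0}.

states=4 start=0 accept={0} delta: 0a->0 0b->1 1a->1 1b->2 2a->1 2b->3 3a->0 3b->1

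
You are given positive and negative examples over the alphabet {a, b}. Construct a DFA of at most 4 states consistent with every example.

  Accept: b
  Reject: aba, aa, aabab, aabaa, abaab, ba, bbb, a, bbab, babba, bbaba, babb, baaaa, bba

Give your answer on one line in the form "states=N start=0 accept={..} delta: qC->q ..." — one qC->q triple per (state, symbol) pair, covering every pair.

Grow the machine one transition at a time. Run the examples from 0; the earliest place one falls off (shortest prefix, ties alphabetical) gets sent to the lowest-numbered state that keeps every Accept/Reject pair distinguishable — a pair clashes when both reach the same state with identical unread suffix — and to a fresh state only if none does.
a: 0a undefined. 0a->0: ok.
b: 0b undefined. 0b->0: no, b/aba meet in 0. Open state 1: 0b->1.
ba: 1a undefined. 1a->0: no, b/aabab meet in 1. 1a->1: no, b/aba meet in 1. Open state 2: 1a->2.
bb: 1b undefined. 1b->0: no, b/bbb meet in 1. 1b->1: no, b/bbb meet in 1. 1b->2: ok.
baa: 2a undefined. 2a->0: no, b/abaab meet in 1. 2a->1: no, b/aabaa meet in 1. 2a->2: ok.
bab: 2b undefined. 2b->0: no, b/babb meet in 1. 2b->1: no, b/aabab meet in 1. 2b->2: ok.
All examples now run through 3 states with every (state, symbol) defined. Accept strings end in {1}, Reject strings end in {0,2}; accept={1}.

states=3 start=0 accept={1} delta: 0a->0 0b->1 1a->2 1b->2 2a->2 2b->2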